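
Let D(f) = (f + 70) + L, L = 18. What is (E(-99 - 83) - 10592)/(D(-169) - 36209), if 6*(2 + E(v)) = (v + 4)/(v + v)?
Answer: 11568559/39628680 ≈ 0.29192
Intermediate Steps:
D(f) = 88 + f (D(f) = (f + 70) + 18 = (70 + f) + 18 = 88 + f)
E(v) = -2 + (4 + v)/(12*v) (E(v) = -2 + ((v + 4)/(v + v))/6 = -2 + ((4 + v)/((2*v)))/6 = -2 + ((4 + v)*(1/(2*v)))/6 = -2 + ((4 + v)/(2*v))/6 = -2 + (4 + v)/(12*v))
(E(-99 - 83) - 10592)/(D(-169) - 36209) = ((4 - 23*(-99 - 83))/(12*(-99 - 83)) - 10592)/((88 - 169) - 36209) = ((1/12)*(4 - 23*(-182))/(-182) - 10592)/(-81 - 36209) = ((1/12)*(-1/182)*(4 + 4186) - 10592)/(-36290) = ((1/12)*(-1/182)*4190 - 10592)*(-1/36290) = (-2095/1092 - 10592)*(-1/36290) = -11568559/1092*(-1/36290) = 11568559/39628680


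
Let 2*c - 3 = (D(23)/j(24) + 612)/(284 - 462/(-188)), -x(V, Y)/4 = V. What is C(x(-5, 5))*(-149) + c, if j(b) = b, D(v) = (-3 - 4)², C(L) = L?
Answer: -1924157029/646248 ≈ -2977.4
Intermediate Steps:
x(V, Y) = -4*V
D(v) = 49 (D(v) = (-7)² = 49)
c = 1662011/646248 (c = 3/2 + ((49/24 + 612)/(284 - 462/(-188)))/2 = 3/2 + ((49*(1/24) + 612)/(284 - 462*(-1/188)))/2 = 3/2 + ((49/24 + 612)/(284 + 231/94))/2 = 3/2 + (14737/(24*(26927/94)))/2 = 3/2 + ((14737/24)*(94/26927))/2 = 3/2 + (½)*(692639/323124) = 3/2 + 692639/646248 = 1662011/646248 ≈ 2.5718)
C(x(-5, 5))*(-149) + c = -4*(-5)*(-149) + 1662011/646248 = 20*(-149) + 1662011/646248 = -2980 + 1662011/646248 = -1924157029/646248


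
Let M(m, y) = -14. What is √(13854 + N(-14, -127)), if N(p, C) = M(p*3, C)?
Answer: 4*√865 ≈ 117.64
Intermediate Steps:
N(p, C) = -14
√(13854 + N(-14, -127)) = √(13854 - 14) = √13840 = 4*√865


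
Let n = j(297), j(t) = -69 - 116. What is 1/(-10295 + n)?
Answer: -1/10480 ≈ -9.5420e-5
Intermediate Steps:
j(t) = -185
n = -185
1/(-10295 + n) = 1/(-10295 - 185) = 1/(-10480) = -1/10480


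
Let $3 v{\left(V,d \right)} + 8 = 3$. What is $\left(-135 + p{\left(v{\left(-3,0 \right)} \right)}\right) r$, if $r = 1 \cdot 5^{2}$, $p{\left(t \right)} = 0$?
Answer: $-3375$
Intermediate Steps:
$v{\left(V,d \right)} = - \frac{5}{3}$ ($v{\left(V,d \right)} = - \frac{8}{3} + \frac{1}{3} \cdot 3 = - \frac{8}{3} + 1 = - \frac{5}{3}$)
$r = 25$ ($r = 1 \cdot 25 = 25$)
$\left(-135 + p{\left(v{\left(-3,0 \right)} \right)}\right) r = \left(-135 + 0\right) 25 = \left(-135\right) 25 = -3375$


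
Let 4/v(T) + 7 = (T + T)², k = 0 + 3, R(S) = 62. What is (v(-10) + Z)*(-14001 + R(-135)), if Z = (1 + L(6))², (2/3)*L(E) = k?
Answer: -663064291/1572 ≈ -4.2180e+5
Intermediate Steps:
k = 3
L(E) = 9/2 (L(E) = (3/2)*3 = 9/2)
v(T) = 4/(-7 + 4*T²) (v(T) = 4/(-7 + (T + T)²) = 4/(-7 + (2*T)²) = 4/(-7 + 4*T²))
Z = 121/4 (Z = (1 + 9/2)² = (11/2)² = 121/4 ≈ 30.250)
(v(-10) + Z)*(-14001 + R(-135)) = (4/(-7 + 4*(-10)²) + 121/4)*(-14001 + 62) = (4/(-7 + 4*100) + 121/4)*(-13939) = (4/(-7 + 400) + 121/4)*(-13939) = (4/393 + 121/4)*(-13939) = (47569/1572)*(-13939) = -663064291/1572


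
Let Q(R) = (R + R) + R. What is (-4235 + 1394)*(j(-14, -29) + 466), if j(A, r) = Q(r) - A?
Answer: -1116513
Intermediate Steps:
Q(R) = 3*R (Q(R) = 2*R + R = 3*R)
j(A, r) = -A + 3*r (j(A, r) = 3*r - A = -A + 3*r)
(-4235 + 1394)*(j(-14, -29) + 466) = (-4235 + 1394)*((-1*(-14) + 3*(-29)) + 466) = -2841*((14 - 87) + 466) = -2841*(-73 + 466) = -2841*393 = -1116513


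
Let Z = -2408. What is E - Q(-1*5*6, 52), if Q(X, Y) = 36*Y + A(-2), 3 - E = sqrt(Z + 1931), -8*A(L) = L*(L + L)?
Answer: -1868 - 3*I*sqrt(53) ≈ -1868.0 - 21.84*I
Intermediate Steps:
A(L) = -L**2/4 (A(L) = -L*(L + L)/8 = -L*2*L/8 = -L**2/4)
E = 3 - 3*I*sqrt(53) (E = 3 - sqrt(-2408 + 1931) = 3 - sqrt(-477) = 3 - 3*I*sqrt(53) ≈ 3.0 - 21.84*I)
Q(X, Y) = -1 + 36*Y (Q(X, Y) = 36*Y - 1/4*(-2)**2 = 36*Y - 1/4*4 = 36*Y - 1 = -1 + 36*Y)
E - Q(-1*5*6, 52) = (3 - 3*I*sqrt(53)) - (-1 + 36*52) = (3 - 3*I*sqrt(53)) - (-1 + 1872) = (3 - 3*I*sqrt(53)) - 1*1871 = (3 - 3*I*sqrt(53)) - 1871 = -1868 - 3*I*sqrt(53)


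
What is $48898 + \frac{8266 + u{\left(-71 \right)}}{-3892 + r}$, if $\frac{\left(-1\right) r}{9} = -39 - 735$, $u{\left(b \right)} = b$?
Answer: $\frac{150320647}{3074} \approx 48901.0$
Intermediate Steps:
$r = 6966$ ($r = - 9 \left(-39 - 735\right) = \left(-9\right) \left(-774\right) = 6966$)
$48898 + \frac{8266 + u{\left(-71 \right)}}{-3892 + r} = 48898 + \frac{8266 - 71}{-3892 + 6966} = 48898 + \frac{8195}{3074} = \frac{150320647}{3074}$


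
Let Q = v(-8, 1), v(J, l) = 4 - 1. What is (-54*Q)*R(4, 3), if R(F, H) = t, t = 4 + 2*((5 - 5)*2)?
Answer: -648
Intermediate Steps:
v(J, l) = 3
Q = 3
t = 4 (t = 4 + 2*(0*2) = 4 + 2*0 = 4 + 0 = 4)
R(F, H) = 4
(-54*Q)*R(4, 3) = -54*3*4 = -162*4 = -648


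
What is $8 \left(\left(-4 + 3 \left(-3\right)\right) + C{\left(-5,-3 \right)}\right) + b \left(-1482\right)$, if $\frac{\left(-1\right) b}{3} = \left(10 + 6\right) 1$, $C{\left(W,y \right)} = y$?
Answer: $71008$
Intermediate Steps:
$b = -48$ ($b = - 3 \left(10 + 6\right) 1 = - 3 \cdot 16 \cdot 1 = \left(-3\right) 16 = -48$)
$8 \left(\left(-4 + 3 \left(-3\right)\right) + C{\left(-5,-3 \right)}\right) + b \left(-1482\right) = 8 \left(\left(-4 + 3 \left(-3\right)\right) - 3\right) - -71136 = 8 \left(\left(-4 - 9\right) - 3\right) + 71136 = 8 \left(-13 - 3\right) + 71136 = 8 \left(-16\right) + 71136 = -128 + 71136 = 71008$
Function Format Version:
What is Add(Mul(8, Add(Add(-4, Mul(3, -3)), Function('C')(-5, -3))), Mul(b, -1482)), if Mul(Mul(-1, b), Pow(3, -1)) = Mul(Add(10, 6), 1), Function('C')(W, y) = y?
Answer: 71008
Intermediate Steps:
b = -48 (b = Mul(-3, Mul(Add(10, 6), 1)) = Mul(-3, Mul(16, 1)) = Mul(-3, 16) = -48)
Add(Mul(8, Add(Add(-4, Mul(3, -3)), Function('C')(-5, -3))), Mul(b, -1482)) = Add(Mul(8, Add(Add(-4, Mul(3, -3)), -3)), Mul(-48, -1482)) = Add(Mul(8, Add(Add(-4, -9), -3)), 71136) = Add(Mul(8, Add(-13, -3)), 71136) = Add(Mul(8, -16), 71136) = Add(-128, 71136) = 71008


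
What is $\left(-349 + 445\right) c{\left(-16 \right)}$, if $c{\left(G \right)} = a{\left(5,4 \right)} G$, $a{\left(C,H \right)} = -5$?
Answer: $7680$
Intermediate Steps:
$c{\left(G \right)} = - 5 G$
$\left(-349 + 445\right) c{\left(-16 \right)} = \left(-349 + 445\right) \left(\left(-5\right) \left(-16\right)\right) = 96 \cdot 80 = 7680$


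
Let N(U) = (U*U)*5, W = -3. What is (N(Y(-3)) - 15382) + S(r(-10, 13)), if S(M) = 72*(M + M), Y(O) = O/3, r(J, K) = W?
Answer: -15809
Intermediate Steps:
r(J, K) = -3
Y(O) = O/3 (Y(O) = O*(⅓) = O/3)
S(M) = 144*M (S(M) = 72*(2*M) = 144*M)
N(U) = 5*U² (N(U) = U²*5 = 5*U²)
(N(Y(-3)) - 15382) + S(r(-10, 13)) = (5*((⅓)*(-3))² - 15382) + 144*(-3) = (5*(-1)² - 15382) - 432 = (5*1 - 15382) - 432 = (5 - 15382) - 432 = -15377 - 432 = -15809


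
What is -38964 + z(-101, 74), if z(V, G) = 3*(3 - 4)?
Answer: -38967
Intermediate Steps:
z(V, G) = -3 (z(V, G) = 3*(-1) = -3)
-38964 + z(-101, 74) = -38964 - 3 = -38967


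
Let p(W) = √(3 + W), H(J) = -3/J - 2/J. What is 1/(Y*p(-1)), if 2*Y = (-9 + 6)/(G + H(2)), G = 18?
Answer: -31*√2/6 ≈ -7.3068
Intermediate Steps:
H(J) = -5/J
Y = -3/31 (Y = ((-9 + 6)/(18 - 5/2))/2 = (-3/(18 - 5*½))/2 = (-3/(18 - 5/2))/2 = (-3/31/2)/2 = (-3*2/31)/2 = (½)*(-6/31) = -3/31 ≈ -0.096774)
1/(Y*p(-1)) = 1/(-3*√(3 - 1)/31) = 1/(-3*√2/31) = -31*√2/6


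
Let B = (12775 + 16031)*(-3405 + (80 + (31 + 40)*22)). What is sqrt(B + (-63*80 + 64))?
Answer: I*sqrt(50789954) ≈ 7126.7*I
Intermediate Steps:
B = -50784978 (B = 28806*(-3405 + (80 + 71*22)) = 28806*(-3405 + (80 + 1562)) = 28806*(-3405 + 1642) = 28806*(-1763) = -50784978)
sqrt(B + (-63*80 + 64)) = sqrt(-50784978 + (-63*80 + 64)) = sqrt(-50784978 + (-5040 + 64)) = sqrt(-50784978 - 4976) = sqrt(-50789954) = I*sqrt(50789954)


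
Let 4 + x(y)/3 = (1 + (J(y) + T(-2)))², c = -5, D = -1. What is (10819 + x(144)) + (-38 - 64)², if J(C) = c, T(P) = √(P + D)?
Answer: 21250 - 24*I*√3 ≈ 21250.0 - 41.569*I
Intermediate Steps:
T(P) = √(-1 + P) (T(P) = √(P - 1) = √(-1 + P))
J(C) = -5
x(y) = -12 + 3*(-4 + I*√3)² (x(y) = -12 + 3*(1 + (-5 + √(-1 - 2)))² = -12 + 3*(1 + (-5 + √(-3)))² = -12 + 3*(1 + (-5 + I*√3))² = -12 + 3*(-4 + I*√3)²)
(10819 + x(144)) + (-38 - 64)² = (10819 + (27 - 24*I*√3)) + (-38 - 64)² = (10846 - 24*I*√3) + (-102)² = (10846 - 24*I*√3) + 10404 = 21250 - 24*I*√3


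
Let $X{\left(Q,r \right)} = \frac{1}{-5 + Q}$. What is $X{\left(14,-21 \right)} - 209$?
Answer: $- \frac{1880}{9} \approx -208.89$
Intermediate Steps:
$X{\left(14,-21 \right)} - 209 = \frac{1}{-5 + 14} - 209 = \frac{1}{9} - 209 = - \frac{1880}{9}$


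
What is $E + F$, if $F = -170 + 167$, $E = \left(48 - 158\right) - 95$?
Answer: $-208$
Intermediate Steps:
$E = -205$ ($E = -110 - 95 = -205$)
$F = -3$
$E + F = -205 - 3 = -208$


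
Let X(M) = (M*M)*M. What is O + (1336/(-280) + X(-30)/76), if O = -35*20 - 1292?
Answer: -1564103/665 ≈ -2352.0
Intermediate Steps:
X(M) = M³ (X(M) = M²*M = M³)
O = -1992 (O = -700 - 1292 = -1992)
O + (1336/(-280) + X(-30)/76) = -1992 + (1336/(-280) + (-30)³/76) = -1992 + (1336*(-1/280) - 27000*1/76) = -1992 + (-167/35 - 6750/19) = -1992 - 239423/665 = -1564103/665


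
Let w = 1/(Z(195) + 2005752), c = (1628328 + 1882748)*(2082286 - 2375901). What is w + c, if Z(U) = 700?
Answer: -2068460555828482479/2006452 ≈ -1.0309e+12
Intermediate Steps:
c = -1030904579740 (c = 3511076*(-293615) = -1030904579740)
w = 1/2006452 (w = 1/(700 + 2005752) = 1/2006452 ≈ 4.9839e-7)
w + c = 1/2006452 - 1030904579740 = -2068460555828482479/2006452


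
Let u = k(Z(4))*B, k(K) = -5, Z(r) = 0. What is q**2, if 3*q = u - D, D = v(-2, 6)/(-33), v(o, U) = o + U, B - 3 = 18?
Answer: 11978521/9801 ≈ 1222.2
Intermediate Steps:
B = 21 (B = 3 + 18 = 21)
v(o, U) = U + o
u = -105 (u = -5*21 = -105)
D = -4/33 (D = (6 - 2)/(-33) = 4*(-1/33) = -4/33 ≈ -0.12121)
q = -3461/99 (q = (-105 - 1*(-4/33))/3 = (-105 + 4/33)/3 = (1/3)*(-3461/33) = -3461/99 ≈ -34.960)
q**2 = (-3461/99)**2 = 11978521/9801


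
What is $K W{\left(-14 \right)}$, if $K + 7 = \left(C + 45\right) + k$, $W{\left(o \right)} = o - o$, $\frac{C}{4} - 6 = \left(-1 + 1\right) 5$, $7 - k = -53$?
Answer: $0$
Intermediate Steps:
$k = 60$ ($k = 7 - -53 = 7 + 53 = 60$)
$C = 24$ ($C = 24 + 4 \left(-1 + 1\right) 5 = 24 + 4 \cdot 0 \cdot 5 = 24 + 4 \cdot 0 = 24 + 0 = 24$)
$W{\left(o \right)} = 0$
$K = 122$ ($K = -7 + \left(\left(24 + 45\right) + 60\right) = -7 + \left(69 + 60\right) = -7 + 129 = 122$)
$K W{\left(-14 \right)} = 122 \cdot 0 = 0$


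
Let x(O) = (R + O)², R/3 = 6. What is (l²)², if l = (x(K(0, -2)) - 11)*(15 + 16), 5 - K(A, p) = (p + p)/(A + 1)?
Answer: 245439553555822096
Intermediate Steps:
R = 18 (R = 3*6 = 18)
K(A, p) = 5 - 2*p/(1 + A) (K(A, p) = 5 - (p + p)/(A + 1) = 5 - 2*p/(1 + A))
x(O) = (18 + O)²
l = 22258 (l = ((18 + (5 - 2*(-2) + 5*0)/(1 + 0))² - 11)*(15 + 16) = ((18 + (5 + 4 + 0)/1)² - 11)*31 = ((18 + 1*9)² - 11)*31 = ((18 + 9)² - 11)*31 = (27² - 11)*31 = (729 - 11)*31 = 718*31 = 22258)
(l²)² = (22258²)² = 495418564² = 245439553555822096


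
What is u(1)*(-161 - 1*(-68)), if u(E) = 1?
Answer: -93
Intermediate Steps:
u(1)*(-161 - 1*(-68)) = 1*(-161 - 1*(-68)) = 1*(-161 + 68) = 1*(-93) = -93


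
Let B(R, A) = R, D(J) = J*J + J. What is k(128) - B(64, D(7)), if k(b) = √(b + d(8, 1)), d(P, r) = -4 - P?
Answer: -64 + 2*√29 ≈ -53.230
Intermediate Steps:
D(J) = J + J² (D(J) = J² + J = J + J²)
k(b) = √(-12 + b) (k(b) = √(b + (-4 - 1*8)) = √(b + (-4 - 8)) = √(b - 12) = √(-12 + b))
k(128) - B(64, D(7)) = √(-12 + 128) - 1*64 = √116 - 64 = 2*√29 - 64 = -64 + 2*√29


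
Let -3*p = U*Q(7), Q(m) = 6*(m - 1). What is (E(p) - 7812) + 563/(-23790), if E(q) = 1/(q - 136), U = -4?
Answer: -8177325787/1046760 ≈ -7812.0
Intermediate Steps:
Q(m) = -6 + 6*m (Q(m) = 6*(-1 + m) = -6 + 6*m)
p = 48 (p = -(-4)*(-6 + 6*7)/3 = -(-4)*(-6 + 42)/3 = -(-4)*36/3 = -⅓*(-144) = 48)
E(q) = 1/(-136 + q)
(E(p) - 7812) + 563/(-23790) = (1/(-136 + 48) - 7812) + 563/(-23790) = (1/(-88) - 7812) + 563*(-1/23790) = (-1/88 - 7812) - 563/23790 = -687457/88 - 563/23790 = -8177325787/1046760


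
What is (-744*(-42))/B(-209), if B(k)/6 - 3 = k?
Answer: -2604/103 ≈ -25.282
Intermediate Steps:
B(k) = 18 + 6*k
(-744*(-42))/B(-209) = (-744*(-42))/(18 + 6*(-209)) = 31248/(18 - 1254) = 31248/(-1236) = 31248*(-1/1236) = -2604/103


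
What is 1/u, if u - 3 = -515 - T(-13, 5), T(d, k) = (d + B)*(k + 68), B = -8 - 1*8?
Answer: 1/1605 ≈ 0.00062305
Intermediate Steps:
B = -16 (B = -8 - 8 = -16)
T(d, k) = (-16 + d)*(68 + k) (T(d, k) = (d - 16)*(k + 68) = (-16 + d)*(68 + k))
u = 1605 (u = 3 + (-515 - (-1088 - 16*5 + 68*(-13) - 13*5)) = 3 + (-515 - (-1088 - 80 - 884 - 65)) = 3 + (-515 - 1*(-2117)) = 3 + (-515 + 2117) = 3 + 1602 = 1605)
1/u = 1/1605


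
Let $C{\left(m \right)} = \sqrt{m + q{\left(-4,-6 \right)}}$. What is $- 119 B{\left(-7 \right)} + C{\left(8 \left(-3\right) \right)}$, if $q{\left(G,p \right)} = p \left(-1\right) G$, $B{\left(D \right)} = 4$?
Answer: $-476 + 4 i \sqrt{3} \approx -476.0 + 6.9282 i$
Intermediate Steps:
$q{\left(G,p \right)} = - G p$ ($q{\left(G,p \right)} = - p G = - G p$)
$C{\left(m \right)} = \sqrt{-24 + m}$ ($C{\left(m \right)} = \sqrt{m - \left(-4\right) \left(-6\right)} = \sqrt{m - 24} = \sqrt{-24 + m}$)
$- 119 B{\left(-7 \right)} + C{\left(8 \left(-3\right) \right)} = \left(-119\right) 4 + \sqrt{-24 + 8 \left(-3\right)} = -476 + \sqrt{-24 - 24} = -476 + \sqrt{-48} = -476 + 4 i \sqrt{3}$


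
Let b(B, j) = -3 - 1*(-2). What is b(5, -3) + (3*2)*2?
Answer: 11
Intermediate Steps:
b(B, j) = -1 (b(B, j) = -3 + 2 = -1)
b(5, -3) + (3*2)*2 = -1 + (3*2)*2 = -1 + 6*2 = -1 + 12 = 11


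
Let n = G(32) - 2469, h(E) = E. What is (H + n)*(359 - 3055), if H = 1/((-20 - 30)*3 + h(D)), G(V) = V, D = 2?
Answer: 243096298/37 ≈ 6.5702e+6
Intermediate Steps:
n = -2437 (n = 32 - 2469 = -2437)
H = -1/148 (H = 1/((-20 - 30)*3 + 2) = 1/(-50*3 + 2) = 1/(-150 + 2) = 1/(-148) = -1/148 ≈ -0.0067568)
(H + n)*(359 - 3055) = (-1/148 - 2437)*(359 - 3055) = -360677/148*(-2696) = 243096298/37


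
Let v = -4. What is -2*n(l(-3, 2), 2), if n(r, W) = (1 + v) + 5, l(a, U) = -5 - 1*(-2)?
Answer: -4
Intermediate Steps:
l(a, U) = -3 (l(a, U) = -5 + 2 = -3)
n(r, W) = 2 (n(r, W) = (1 - 4) + 5 = -3 + 5 = 2)
-2*n(l(-3, 2), 2) = -2*2 = -4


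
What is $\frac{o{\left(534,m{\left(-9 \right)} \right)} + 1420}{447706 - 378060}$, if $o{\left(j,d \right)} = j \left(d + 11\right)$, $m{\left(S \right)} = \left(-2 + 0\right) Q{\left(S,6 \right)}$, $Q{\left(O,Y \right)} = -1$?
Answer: $\frac{4181}{34823} \approx 0.12006$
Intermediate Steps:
$m{\left(S \right)} = 2$ ($m{\left(S \right)} = \left(-2 + 0\right) \left(-1\right) = \left(-2\right) \left(-1\right) = 2$)
$o{\left(j,d \right)} = j \left(11 + d\right)$
$\frac{o{\left(534,m{\left(-9 \right)} \right)} + 1420}{447706 - 378060} = \frac{534 \left(11 + 2\right) + 1420}{447706 - 378060} = \frac{534 \cdot 13 + 1420}{69646} = \left(6942 + 1420\right) \frac{1}{69646} = 8362 \cdot \frac{1}{69646} = \frac{4181}{34823}$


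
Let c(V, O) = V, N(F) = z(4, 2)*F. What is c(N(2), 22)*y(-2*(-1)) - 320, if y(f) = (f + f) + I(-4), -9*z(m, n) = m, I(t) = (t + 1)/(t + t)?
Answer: -2915/9 ≈ -323.89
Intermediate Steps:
I(t) = (1 + t)/(2*t) (I(t) = (1 + t)/((2*t)) = (1 + t)*(1/(2*t)) = (1 + t)/(2*t))
z(m, n) = -m/9
N(F) = -4*F/9 (N(F) = (-1/9*4)*F = -4*F/9)
y(f) = 3/8 + 2*f (y(f) = (f + f) + (1/2)*(1 - 4)/(-4) = 2*f + (1/2)*(-1/4)*(-3) = 2*f + 3/8 = 3/8 + 2*f)
c(N(2), 22)*y(-2*(-1)) - 320 = (-4/9*2)*(3/8 + 2*(-2*(-1))) - 320 = -8*(3/8 + 2*2)/9 - 320 = -8*(3/8 + 4)/9 - 320 = -8/9*35/8 - 320 = -35/9 - 320 = -2915/9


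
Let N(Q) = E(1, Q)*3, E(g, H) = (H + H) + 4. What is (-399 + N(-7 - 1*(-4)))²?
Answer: 164025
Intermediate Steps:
E(g, H) = 4 + 2*H (E(g, H) = 2*H + 4 = 4 + 2*H)
N(Q) = 12 + 6*Q (N(Q) = (4 + 2*Q)*3 = 12 + 6*Q)
(-399 + N(-7 - 1*(-4)))² = (-399 + (12 + 6*(-7 - 1*(-4))))² = (-399 + (12 + 6*(-7 + 4)))² = (-399 + (12 + 6*(-3)))² = (-399 + (12 - 18))² = (-399 - 6)² = (-405)² = 164025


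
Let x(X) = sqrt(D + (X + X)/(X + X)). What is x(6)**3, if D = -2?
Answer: -I ≈ -1.0*I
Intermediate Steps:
x(X) = I (x(X) = sqrt(-2 + (X + X)/(X + X)) = sqrt(-2 + (2*X)/((2*X))) = sqrt(-2 + (2*X)*(1/(2*X))) = sqrt(-2 + 1) = sqrt(-1) = I)
x(6)**3 = I**3 = -I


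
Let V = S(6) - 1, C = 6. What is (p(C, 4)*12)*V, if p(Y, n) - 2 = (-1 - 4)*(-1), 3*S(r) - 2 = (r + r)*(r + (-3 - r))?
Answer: -1036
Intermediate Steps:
S(r) = 2/3 - 2*r (S(r) = 2/3 + ((r + r)*(r + (-3 - r)))/3 = 2/3 + ((2*r)*(-3))/3 = 2/3 + (-6*r)/3 = 2/3 - 2*r)
V = -37/3 (V = (2/3 - 2*6) - 1 = (2/3 - 12) - 1 = -34/3 - 1 = -37/3 ≈ -12.333)
p(Y, n) = 7 (p(Y, n) = 2 + (-1 - 4)*(-1) = 2 - 5*(-1) = 2 + 5 = 7)
(p(C, 4)*12)*V = (7*12)*(-37/3) = 84*(-37/3) = -1036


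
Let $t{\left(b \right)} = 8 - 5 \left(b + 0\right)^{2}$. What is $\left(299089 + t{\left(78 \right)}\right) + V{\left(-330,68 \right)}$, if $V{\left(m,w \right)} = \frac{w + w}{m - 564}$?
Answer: $\frac{120098551}{447} \approx 2.6868 \cdot 10^{5}$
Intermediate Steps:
$V{\left(m,w \right)} = \frac{2 w}{-564 + m}$
$t{\left(b \right)} = 8 - 5 b^{2}$
$\left(299089 + t{\left(78 \right)}\right) + V{\left(-330,68 \right)} = \left(299089 + \left(8 - 5 \cdot 78^{2}\right)\right) + 2 \cdot 68 \frac{1}{-564 - 330} = \left(299089 + \left(8 - 30420\right)\right) + 2 \cdot 68 \frac{1}{-894} = \left(299089 + \left(8 - 30420\right)\right) + 2 \cdot 68 \left(- \frac{1}{894}\right) = \left(299089 - 30412\right) - \frac{68}{447} = 268677 - \frac{68}{447} = \frac{120098551}{447}$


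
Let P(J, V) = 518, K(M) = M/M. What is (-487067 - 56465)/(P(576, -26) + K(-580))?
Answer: -543532/519 ≈ -1047.3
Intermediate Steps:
K(M) = 1
(-487067 - 56465)/(P(576, -26) + K(-580)) = (-487067 - 56465)/(518 + 1) = -543532/519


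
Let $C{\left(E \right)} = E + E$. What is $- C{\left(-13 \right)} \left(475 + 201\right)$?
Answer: $17576$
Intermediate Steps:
$C{\left(E \right)} = 2 E$
$- C{\left(-13 \right)} \left(475 + 201\right) = - 2 \left(-13\right) \left(475 + 201\right) = - \left(-26\right) 676 = \left(-1\right) \left(-17576\right) = 17576$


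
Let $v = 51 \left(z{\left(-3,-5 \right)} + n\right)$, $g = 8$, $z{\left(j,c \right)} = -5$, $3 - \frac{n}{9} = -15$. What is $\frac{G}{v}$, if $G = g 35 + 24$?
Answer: $\frac{304}{8007} \approx 0.037967$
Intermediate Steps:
$n = 162$ ($n = 27 - -135 = 27 + 135 = 162$)
$G = 304$ ($G = 8 \cdot 35 + 24 = 280 + 24 = 304$)
$v = 8007$ ($v = 51 \left(-5 + 162\right) = 51 \cdot 157 = 8007$)
$\frac{G}{v} = \frac{304}{8007}$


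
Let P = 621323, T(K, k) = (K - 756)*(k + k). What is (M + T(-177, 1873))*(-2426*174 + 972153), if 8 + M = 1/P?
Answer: -1194409996329492513/621323 ≈ -1.9224e+12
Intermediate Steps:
T(K, k) = 2*k*(-756 + K) (T(K, k) = (-756 + K)*(2*k) = 2*k*(-756 + K))
M = -4970583/621323 (M = -8 + 1/621323 = -4970583/621323 ≈ -8.0000)
(M + T(-177, 1873))*(-2426*174 + 972153) = (-4970583/621323 + 2*1873*(-756 - 177))*(-2426*174 + 972153) = (-4970583/621323 + 2*1873*(-933))*(-422124 + 972153) = (-4970583/621323 - 3495018)*550029 = -2171540039397/621323*550029 = -1194409996329492513/621323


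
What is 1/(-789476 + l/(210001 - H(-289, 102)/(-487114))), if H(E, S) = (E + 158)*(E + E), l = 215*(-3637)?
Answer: -51147251416/40379717909511951 ≈ -1.2667e-6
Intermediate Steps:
l = -781955
H(E, S) = 2*E*(158 + E) (H(E, S) = (158 + E)*(2*E) = 2*E*(158 + E))
1/(-789476 + l/(210001 - H(-289, 102)/(-487114))) = 1/(-789476 - 781955/(210001 - 2*(-289)*(158 - 289)/(-487114))) = 1/(-789476 - 781955/(210001 - 2*(-289)*(-131)*(-1)/487114)) = 1/(-789476 - 781955/(210001 - 75718*(-1)/487114)) = 1/(-789476 - 781955/(210001 - 1*(-37859/243557))) = 1/(-789476 - 781955/(210001 + 37859/243557)) = 1/(-789476 - 781955/51147251416/243557) = 1/(-789476 - 781955*243557/51147251416) = 1/(-789476 - 190450613935/51147251416) = 1/(-40379717909511951/51147251416) = -51147251416/40379717909511951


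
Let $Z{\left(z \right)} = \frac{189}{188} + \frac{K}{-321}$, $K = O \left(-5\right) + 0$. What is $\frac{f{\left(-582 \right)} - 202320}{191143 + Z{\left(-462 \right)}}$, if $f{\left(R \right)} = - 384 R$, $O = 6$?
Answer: $\frac{15770944}{142409433} \approx 0.11074$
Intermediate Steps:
$K = -30$ ($K = 6 \left(-5\right) + 0 = -30 + 0 = -30$)
$Z{\left(z \right)} = \frac{22103}{20116}$ ($Z{\left(z \right)} = \frac{189}{188} - \frac{30}{-321} = 189 \cdot \frac{1}{188} - - \frac{10}{107} = \frac{189}{188} + \frac{10}{107} = \frac{22103}{20116}$)
$\frac{f{\left(-582 \right)} - 202320}{191143 + Z{\left(-462 \right)}} = \frac{\left(-384\right) \left(-582\right) - 202320}{191143 + \frac{22103}{20116}} = \frac{223488 - 202320}{\frac{3845054691}{20116}} = 21168 \cdot \frac{20116}{3845054691} = \frac{15770944}{142409433}$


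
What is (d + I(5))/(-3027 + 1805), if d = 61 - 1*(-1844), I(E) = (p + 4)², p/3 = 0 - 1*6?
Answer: -2101/1222 ≈ -1.7193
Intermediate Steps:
p = -18 (p = 3*(0 - 1*6) = 3*(0 - 6) = 3*(-6) = -18)
I(E) = 196 (I(E) = (-18 + 4)² = (-14)² = 196)
d = 1905 (d = 61 + 1844 = 1905)
(d + I(5))/(-3027 + 1805) = (1905 + 196)/(-3027 + 1805) = 2101/(-1222) = 2101*(-1/1222) = -2101/1222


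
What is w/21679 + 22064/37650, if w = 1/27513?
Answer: 2193361384763/3742750901925 ≈ 0.58603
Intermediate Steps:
w = 1/27513 ≈ 3.6346e-5
w/21679 + 22064/37650 = (1/27513)/21679 + 22064/37650 = (1/27513)*(1/21679) + 22064*(1/37650) = 1/596454327 + 11032/18825 = 2193361384763/3742750901925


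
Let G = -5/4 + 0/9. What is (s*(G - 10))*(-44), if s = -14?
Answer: -6930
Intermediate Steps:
G = -5/4 (G = -5*¼ + 0*(⅑) = -5/4 + 0 = -5/4 ≈ -1.2500)
(s*(G - 10))*(-44) = -14*(-5/4 - 10)*(-44) = -14*(-45/4)*(-44) = (315/2)*(-44) = -6930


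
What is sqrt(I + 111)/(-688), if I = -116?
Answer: -I*sqrt(5)/688 ≈ -0.0032501*I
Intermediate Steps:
sqrt(I + 111)/(-688) = sqrt(-116 + 111)/(-688) = sqrt(-5)*(-1/688) = (I*sqrt(5))*(-1/688) = -I*sqrt(5)/688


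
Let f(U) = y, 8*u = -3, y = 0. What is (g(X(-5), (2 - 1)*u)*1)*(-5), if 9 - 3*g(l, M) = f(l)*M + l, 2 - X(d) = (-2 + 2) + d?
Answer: -10/3 ≈ -3.3333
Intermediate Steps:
u = -3/8 (u = (⅛)*(-3) = -3/8 ≈ -0.37500)
X(d) = 2 - d (X(d) = 2 - ((-2 + 2) + d) = 2 - (0 + d) = 2 - d)
f(U) = 0
g(l, M) = 3 - l/3 (g(l, M) = 3 - (0*M + l)/3 = 3 - (0 + l)/3 = 3 - l/3)
(g(X(-5), (2 - 1)*u)*1)*(-5) = ((3 - (2 - 1*(-5))/3)*1)*(-5) = ((3 - (2 + 5)/3)*1)*(-5) = ((3 - ⅓*7)*1)*(-5) = ((3 - 7/3)*1)*(-5) = ((⅔)*1)*(-5) = (⅔)*(-5) = -10/3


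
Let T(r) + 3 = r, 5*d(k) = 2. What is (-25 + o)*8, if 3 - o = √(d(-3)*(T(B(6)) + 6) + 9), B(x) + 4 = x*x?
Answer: -176 - 8*√23 ≈ -214.37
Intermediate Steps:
d(k) = ⅖ (d(k) = (⅕)*2 = ⅖)
B(x) = -4 + x² (B(x) = -4 + x*x = -4 + x²)
T(r) = -3 + r
o = 3 - √23 (o = 3 - √(2*((-3 + (-4 + 6²)) + 6)/5 + 9) = 3 - √(2*((-3 + (-4 + 36)) + 6)/5 + 9) = 3 - √(2*((-3 + 32) + 6)/5 + 9) = 3 - √(2*(29 + 6)/5 + 9) = 3 - √((⅖)*35 + 9) = 3 - √(14 + 9) = 3 - √23 ≈ -1.7958)
(-25 + o)*8 = (-25 + (3 - √23))*8 = (-22 - √23)*8 = -176 - 8*√23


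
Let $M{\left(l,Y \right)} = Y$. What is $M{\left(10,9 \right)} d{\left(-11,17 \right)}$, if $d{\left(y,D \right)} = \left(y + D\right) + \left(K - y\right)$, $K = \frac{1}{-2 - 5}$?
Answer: $\frac{1062}{7} \approx 151.71$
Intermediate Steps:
$K = - \frac{1}{7}$ ($K = \frac{1}{-7} = - \frac{1}{7} \approx -0.14286$)
$d{\left(y,D \right)} = - \frac{1}{7} + D$ ($d{\left(y,D \right)} = \left(y + D\right) - \left(\frac{1}{7} + y\right) = \left(D + y\right) - \left(\frac{1}{7} + y\right) = - \frac{1}{7} + D$)
$M{\left(10,9 \right)} d{\left(-11,17 \right)} = 9 \left(- \frac{1}{7} + 17\right) = 9 \cdot \frac{118}{7} = \frac{1062}{7}$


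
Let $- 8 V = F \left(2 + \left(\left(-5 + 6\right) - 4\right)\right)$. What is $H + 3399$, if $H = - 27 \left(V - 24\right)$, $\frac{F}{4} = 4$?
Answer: $3993$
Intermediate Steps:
$F = 16$ ($F = 4 \cdot 4 = 16$)
$V = 2$ ($V = - \frac{16 \left(2 + \left(\left(-5 + 6\right) - 4\right)\right)}{8} = - \frac{16 \left(2 + \left(1 - 4\right)\right)}{8} = - \frac{16 \left(2 - 3\right)}{8} = - \frac{16 \left(-1\right)}{8} = \left(- \frac{1}{8}\right) \left(-16\right) = 2$)
$H = 594$ ($H = - 27 \left(2 - 24\right) = \left(-27\right) \left(-22\right) = 594$)
$H + 3399 = 594 + 3399 = 3993$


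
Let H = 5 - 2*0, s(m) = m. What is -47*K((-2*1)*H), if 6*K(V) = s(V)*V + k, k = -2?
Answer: -2303/3 ≈ -767.67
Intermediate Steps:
H = 5 (H = 5 + 0 = 5)
K(V) = -⅓ + V²/6 (K(V) = (V*V - 2)/6 = (V² - 2)/6 = (-2 + V²)/6 = -⅓ + V²/6)
-47*K((-2*1)*H) = -47*(-⅓ + (-2*1*5)²/6) = -47*(-⅓ + (-2*5)²/6) = -47*(-⅓ + (⅙)*(-10)²) = -47*(-⅓ + (⅙)*100) = -47*(-⅓ + 50/3) = -47*49/3 = -2303/3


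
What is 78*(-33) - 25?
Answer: -2599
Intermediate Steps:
78*(-33) - 25 = -2574 - 25 = -2599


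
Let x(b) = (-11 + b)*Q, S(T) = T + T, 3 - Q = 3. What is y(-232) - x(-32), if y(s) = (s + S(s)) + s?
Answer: -928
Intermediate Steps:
Q = 0 (Q = 3 - 1*3 = 3 - 3 = 0)
S(T) = 2*T
y(s) = 4*s (y(s) = (s + 2*s) + s = 3*s + s = 4*s)
x(b) = 0 (x(b) = (-11 + b)*0 = 0)
y(-232) - x(-32) = 4*(-232) - 1*0 = -928 + 0 = -928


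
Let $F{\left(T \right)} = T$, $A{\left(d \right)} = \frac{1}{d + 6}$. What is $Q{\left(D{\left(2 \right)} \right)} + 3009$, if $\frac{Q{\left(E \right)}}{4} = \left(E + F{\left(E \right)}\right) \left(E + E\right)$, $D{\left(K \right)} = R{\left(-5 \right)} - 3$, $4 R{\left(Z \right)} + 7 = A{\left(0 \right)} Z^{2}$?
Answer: $\frac{116245}{36} \approx 3229.0$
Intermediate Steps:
$A{\left(d \right)} = \frac{1}{6 + d}$
$R{\left(Z \right)} = - \frac{7}{4} + \frac{Z^{2}}{24}$ ($R{\left(Z \right)} = - \frac{7}{4} + \frac{\frac{1}{6 + 0} Z^{2}}{4} = - \frac{7}{4} + \frac{\frac{1}{6} Z^{2}}{4} = - \frac{7}{4} + \frac{Z^{2}}{24}$)
$D{\left(K \right)} = - \frac{89}{24}$ ($D{\left(K \right)} = \left(- \frac{7}{4} + \frac{\left(-5\right)^{2}}{24}\right) - 3 = \left(- \frac{7}{4} + \frac{1}{24} \cdot 25\right) - 3 = \left(- \frac{7}{4} + \frac{25}{24}\right) - 3 = - \frac{17}{24} - 3 = - \frac{89}{24}$)
$Q{\left(E \right)} = 16 E^{2}$ ($Q{\left(E \right)} = 4 \left(E + E\right) \left(E + E\right) = 4 \cdot 2 E 2 E = 4 \cdot 4 E^{2} = 16 E^{2}$)
$Q{\left(D{\left(2 \right)} \right)} + 3009 = 16 \left(- \frac{89}{24}\right)^{2} + 3009 = 16 \cdot \frac{7921}{576} + 3009 = \frac{7921}{36} + 3009 = \frac{116245}{36}$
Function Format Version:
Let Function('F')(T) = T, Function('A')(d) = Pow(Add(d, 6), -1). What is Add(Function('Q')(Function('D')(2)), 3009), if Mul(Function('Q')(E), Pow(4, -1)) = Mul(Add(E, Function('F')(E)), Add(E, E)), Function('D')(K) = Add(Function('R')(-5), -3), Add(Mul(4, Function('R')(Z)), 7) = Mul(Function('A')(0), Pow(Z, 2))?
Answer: Rational(116245, 36) ≈ 3229.0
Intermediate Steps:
Function('A')(d) = Pow(Add(6, d), -1)
Function('R')(Z) = Add(Rational(-7, 4), Mul(Rational(1, 24), Pow(Z, 2))) (Function('R')(Z) = Add(Rational(-7, 4), Mul(Rational(1, 4), Mul(Pow(Add(6, 0), -1), Pow(Z, 2)))) = Add(Rational(-7, 4), Mul(Rational(1, 4), Mul(Pow(6, -1), Pow(Z, 2)))) = Add(Rational(-7, 4), Mul(Rational(1, 4), Mul(Rational(1, 6), Pow(Z, 2)))) = Add(Rational(-7, 4), Mul(Rational(1, 24), Pow(Z, 2))))
Function('D')(K) = Rational(-89, 24) (Function('D')(K) = Add(Add(Rational(-7, 4), Mul(Rational(1, 24), Pow(-5, 2))), -3) = Add(Add(Rational(-7, 4), Mul(Rational(1, 24), 25)), -3) = Add(Add(Rational(-7, 4), Rational(25, 24)), -3) = Add(Rational(-17, 24), -3) = Rational(-89, 24))
Function('Q')(E) = Mul(16, Pow(E, 2)) (Function('Q')(E) = Mul(4, Mul(Add(E, E), Add(E, E))) = Mul(4, Mul(Mul(2, E), Mul(2, E))) = Mul(4, Mul(4, Pow(E, 2))) = Mul(16, Pow(E, 2)))
Add(Function('Q')(Function('D')(2)), 3009) = Add(Mul(16, Pow(Rational(-89, 24), 2)), 3009) = Add(Mul(16, Rational(7921, 576)), 3009) = Add(Rational(7921, 36), 3009) = Rational(116245, 36)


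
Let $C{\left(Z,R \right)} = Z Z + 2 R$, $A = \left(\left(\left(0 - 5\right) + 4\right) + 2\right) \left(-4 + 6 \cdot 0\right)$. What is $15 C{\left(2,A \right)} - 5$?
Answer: $-65$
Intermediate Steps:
$A = -4$ ($A = \left(\left(-5 + 4\right) + 2\right) \left(-4 + 0\right) = \left(-1 + 2\right) \left(-4\right) = 1 \left(-4\right) = -4$)
$C{\left(Z,R \right)} = Z^{2} + 2 R$
$15 C{\left(2,A \right)} - 5 = 15 \left(2^{2} + 2 \left(-4\right)\right) - 5 = 15 \left(4 - 8\right) - 5 = 15 \left(-4\right) - 5 = -60 - 5 = -65$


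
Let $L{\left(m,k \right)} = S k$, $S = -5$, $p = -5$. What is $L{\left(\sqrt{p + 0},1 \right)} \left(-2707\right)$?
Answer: $13535$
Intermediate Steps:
$L{\left(m,k \right)} = - 5 k$
$L{\left(\sqrt{p + 0},1 \right)} \left(-2707\right) = \left(-5\right) 1 \left(-2707\right) = \left(-5\right) \left(-2707\right) = 13535$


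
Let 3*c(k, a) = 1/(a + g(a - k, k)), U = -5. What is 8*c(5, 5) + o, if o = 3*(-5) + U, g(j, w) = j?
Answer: -292/15 ≈ -19.467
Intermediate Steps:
c(k, a) = 1/(3*(-k + 2*a)) (c(k, a) = 1/(3*(a + (a - k))) = 1/(3*(-k + 2*a)))
o = -20 (o = 3*(-5) - 5 = -15 - 5 = -20)
8*c(5, 5) + o = 8*(1/(3*(-1*5 + 2*5))) - 20 = 8*(1/(3*(-5 + 10))) - 20 = 8*((⅓)/5) - 20 = 8*((⅓)*(⅕)) - 20 = 8*(1/15) - 20 = 8/15 - 20 = -292/15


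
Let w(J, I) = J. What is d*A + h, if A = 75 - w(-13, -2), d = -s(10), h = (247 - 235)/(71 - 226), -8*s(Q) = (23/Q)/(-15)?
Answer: -8203/4650 ≈ -1.7641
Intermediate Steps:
s(Q) = 23/(120*Q) (s(Q) = -23/Q/(8*(-15)) = -23/Q*(-1)/(8*15) = -(-23)/(120*Q) = 23/(120*Q))
h = -12/155 (h = 12/(-155) = 12*(-1/155) = -12/155 ≈ -0.077419)
d = -23/1200 (d = -23/(120*10) = -1*23/1200 = -23/1200 ≈ -0.019167)
A = 88 (A = 75 - 1*(-13) = 75 + 13 = 88)
d*A + h = -23/1200*88 - 12/155 = -253/150 - 12/155 = -8203/4650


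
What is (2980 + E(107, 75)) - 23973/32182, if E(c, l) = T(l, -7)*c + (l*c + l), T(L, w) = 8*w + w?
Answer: 139613725/32182 ≈ 4338.3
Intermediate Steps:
T(L, w) = 9*w
E(c, l) = l - 63*c + c*l (E(c, l) = (9*(-7))*c + (l*c + l) = -63*c + (c*l + l) = -63*c + (l + c*l) = l - 63*c + c*l)
(2980 + E(107, 75)) - 23973/32182 = (2980 + (75 - 63*107 + 107*75)) - 23973/32182 = (2980 + (75 - 6741 + 8025)) - 23973*1/32182 = (2980 + 1359) - 23973/32182 = 4339 - 23973/32182 = 139613725/32182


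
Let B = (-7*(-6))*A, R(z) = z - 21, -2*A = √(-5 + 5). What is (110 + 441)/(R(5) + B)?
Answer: -551/16 ≈ -34.438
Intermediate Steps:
A = 0 (A = -√(-5 + 5)/2 = -√0/2 = -½*0 = 0)
R(z) = -21 + z
B = 0 (B = -7*(-6)*0 = 42*0 = 0)
(110 + 441)/(R(5) + B) = (110 + 441)/((-21 + 5) + 0) = 551/(-16 + 0) = 551/(-16) = 551*(-1/16) = -551/16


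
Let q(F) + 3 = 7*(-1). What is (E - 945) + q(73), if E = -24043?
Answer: -24998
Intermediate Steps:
q(F) = -10 (q(F) = -3 + 7*(-1) = -3 - 7 = -10)
(E - 945) + q(73) = (-24043 - 945) - 10 = -24988 - 10 = -24998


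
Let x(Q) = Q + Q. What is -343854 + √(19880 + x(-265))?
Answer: -343854 + 15*√86 ≈ -3.4372e+5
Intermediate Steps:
x(Q) = 2*Q
-343854 + √(19880 + x(-265)) = -343854 + √(19880 + 2*(-265)) = -343854 + √(19880 - 530) = -343854 + √19350 = -343854 + 15*√86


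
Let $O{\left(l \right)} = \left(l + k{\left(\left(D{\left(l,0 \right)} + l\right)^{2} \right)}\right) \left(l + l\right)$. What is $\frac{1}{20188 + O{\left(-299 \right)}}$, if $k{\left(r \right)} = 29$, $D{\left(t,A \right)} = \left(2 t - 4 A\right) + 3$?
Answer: $\frac{1}{181648} \approx 5.5051 \cdot 10^{-6}$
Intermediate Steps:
$D{\left(t,A \right)} = 3 - 4 A + 2 t$ ($D{\left(t,A \right)} = \left(- 4 A + 2 t\right) + 3 = 3 - 4 A + 2 t$)
$O{\left(l \right)} = 2 l \left(29 + l\right)$ ($O{\left(l \right)} = \left(l + 29\right) \left(l + l\right) = \left(29 + l\right) 2 l = 2 l \left(29 + l\right)$)
$\frac{1}{20188 + O{\left(-299 \right)}} = \frac{1}{20188 + 2 \left(-299\right) \left(29 - 299\right)} = \frac{1}{20188 + 2 \left(-299\right) \left(-270\right)} = \frac{1}{20188 + 161460} = \frac{1}{181648}$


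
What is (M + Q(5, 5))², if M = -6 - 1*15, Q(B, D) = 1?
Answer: 400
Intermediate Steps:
M = -21 (M = -6 - 15 = -21)
(M + Q(5, 5))² = (-21 + 1)² = (-20)² = 400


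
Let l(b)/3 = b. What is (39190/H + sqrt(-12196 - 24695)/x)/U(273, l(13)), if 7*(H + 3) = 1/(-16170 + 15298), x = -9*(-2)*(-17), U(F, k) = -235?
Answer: 47843152/860711 + I*sqrt(4099)/23970 ≈ 55.586 + 0.002671*I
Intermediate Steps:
l(b) = 3*b
x = -306 (x = 18*(-17) = -306)
H = -18313/6104 (H = -3 + 1/(7*(-16170 + 15298)) = -3 + (1/7)/(-872) = -3 + (1/7)*(-1/872) = -3 - 1/6104 = -18313/6104 ≈ -3.0002)
(39190/H + sqrt(-12196 - 24695)/x)/U(273, l(13)) = (39190/(-18313/6104) + sqrt(-12196 - 24695)/(-306))/(-235) = (39190*(-6104/18313) + sqrt(-36891)*(-1/306))*(-1/235) = (-239215760/18313 + (3*I*sqrt(4099))*(-1/306))*(-1/235) = (-239215760/18313 - I*sqrt(4099)/102)*(-1/235) = 47843152/860711 + I*sqrt(4099)/23970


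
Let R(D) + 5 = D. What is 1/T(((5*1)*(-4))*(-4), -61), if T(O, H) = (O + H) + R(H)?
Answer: -1/47 ≈ -0.021277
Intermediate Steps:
R(D) = -5 + D
T(O, H) = -5 + O + 2*H (T(O, H) = (O + H) + (-5 + H) = (H + O) + (-5 + H) = -5 + O + 2*H)
1/T(((5*1)*(-4))*(-4), -61) = 1/(-5 + ((5*1)*(-4))*(-4) + 2*(-61)) = 1/(-5 + (5*(-4))*(-4) - 122) = 1/(-5 - 20*(-4) - 122) = 1/(-5 + 80 - 122) = 1/(-47) = -1/47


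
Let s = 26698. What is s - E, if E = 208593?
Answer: -181895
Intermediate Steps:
s - E = 26698 - 1*208593 = 26698 - 208593 = -181895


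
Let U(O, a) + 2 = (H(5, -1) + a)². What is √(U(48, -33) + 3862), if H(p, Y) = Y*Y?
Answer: 2*√1221 ≈ 69.886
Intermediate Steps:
H(p, Y) = Y²
U(O, a) = -2 + (1 + a)² (U(O, a) = -2 + ((-1)² + a)² = -2 + (1 + a)²)
√(U(48, -33) + 3862) = √((-2 + (1 - 33)²) + 3862) = √((-2 + (-32)²) + 3862) = √((-2 + 1024) + 3862) = √(1022 + 3862) = √4884 = 2*√1221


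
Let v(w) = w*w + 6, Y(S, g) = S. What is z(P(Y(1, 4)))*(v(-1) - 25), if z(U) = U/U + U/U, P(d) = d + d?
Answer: -36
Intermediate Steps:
P(d) = 2*d
v(w) = 6 + w**2 (v(w) = w**2 + 6 = 6 + w**2)
z(U) = 2 (z(U) = 1 + 1 = 2)
z(P(Y(1, 4)))*(v(-1) - 25) = 2*((6 + (-1)**2) - 25) = 2*((6 + 1) - 25) = 2*(7 - 25) = 2*(-18) = -36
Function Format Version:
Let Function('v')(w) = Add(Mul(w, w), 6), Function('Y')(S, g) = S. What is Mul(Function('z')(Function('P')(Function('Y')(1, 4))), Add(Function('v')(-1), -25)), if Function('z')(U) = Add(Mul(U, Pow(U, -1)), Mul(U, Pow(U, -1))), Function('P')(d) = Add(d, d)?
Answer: -36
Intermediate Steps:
Function('P')(d) = Mul(2, d)
Function('v')(w) = Add(6, Pow(w, 2)) (Function('v')(w) = Add(Pow(w, 2), 6) = Add(6, Pow(w, 2)))
Function('z')(U) = 2 (Function('z')(U) = Add(1, 1) = 2)
Mul(Function('z')(Function('P')(Function('Y')(1, 4))), Add(Function('v')(-1), -25)) = Mul(2, Add(Add(6, Pow(-1, 2)), -25)) = Mul(2, Add(Add(6, 1), -25)) = Mul(2, Add(7, -25)) = Mul(2, -18) = -36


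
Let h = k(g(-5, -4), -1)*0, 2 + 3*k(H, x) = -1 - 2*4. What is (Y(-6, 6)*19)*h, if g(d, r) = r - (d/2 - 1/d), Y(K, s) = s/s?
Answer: 0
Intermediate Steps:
Y(K, s) = 1
g(d, r) = r + 1/d - d/2 (g(d, r) = r - (d*(½) - 1/d) = r - (d/2 - 1/d) = r + (1/d - d/2) = r + 1/d - d/2)
k(H, x) = -11/3 (k(H, x) = -⅔ + (-1 - 2*4)/3 = -⅔ + (-1 - 8)/3 = -⅔ + (⅓)*(-9) = -⅔ - 3 = -11/3)
h = 0 (h = -11/3*0 = 0)
(Y(-6, 6)*19)*h = (1*19)*0 = 19*0 = 0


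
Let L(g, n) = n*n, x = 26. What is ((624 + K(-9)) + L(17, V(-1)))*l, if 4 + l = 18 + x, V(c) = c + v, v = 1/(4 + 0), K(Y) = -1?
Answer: 49885/2 ≈ 24943.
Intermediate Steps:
v = ¼ (v = 1/4 = ¼ ≈ 0.25000)
V(c) = ¼ + c (V(c) = c + ¼ = ¼ + c)
L(g, n) = n²
l = 40 (l = -4 + (18 + 26) = -4 + 44 = 40)
((624 + K(-9)) + L(17, V(-1)))*l = ((624 - 1) + (¼ - 1)²)*40 = (623 + (-¾)²)*40 = (623 + 9/16)*40 = (9977/16)*40 = 49885/2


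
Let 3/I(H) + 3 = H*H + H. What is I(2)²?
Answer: 1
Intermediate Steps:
I(H) = 3/(-3 + H + H²) (I(H) = 3/(-3 + (H*H + H)) = 3/(-3 + (H² + H)) = 3/(-3 + (H + H²)) = 3/(-3 + H + H²))
I(2)² = (3/(-3 + 2 + 2²))² = (3/(-3 + 2 + 4))² = (3/3)² = (3*(⅓))² = 1² = 1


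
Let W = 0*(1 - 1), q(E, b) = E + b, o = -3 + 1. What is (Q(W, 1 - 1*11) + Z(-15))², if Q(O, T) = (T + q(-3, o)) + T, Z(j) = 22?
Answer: 9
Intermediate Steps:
o = -2
W = 0 (W = 0*0 = 0)
Q(O, T) = -5 + 2*T (Q(O, T) = (T + (-3 - 2)) + T = (T - 5) + T = (-5 + T) + T = -5 + 2*T)
(Q(W, 1 - 1*11) + Z(-15))² = ((-5 + 2*(1 - 1*11)) + 22)² = ((-5 + 2*(1 - 11)) + 22)² = ((-5 + 2*(-10)) + 22)² = ((-5 - 20) + 22)² = (-25 + 22)² = (-3)² = 9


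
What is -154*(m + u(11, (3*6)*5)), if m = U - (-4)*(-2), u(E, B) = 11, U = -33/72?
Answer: -4697/12 ≈ -391.42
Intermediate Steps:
U = -11/24 (U = -33*1/72 = -11/24 ≈ -0.45833)
m = -203/24 (m = -11/24 - (-4)*(-2) = -11/24 - 1*8 = -11/24 - 8 = -203/24 ≈ -8.4583)
-154*(m + u(11, (3*6)*5)) = -154*(-203/24 + 11) = -154*61/24 = -4697/12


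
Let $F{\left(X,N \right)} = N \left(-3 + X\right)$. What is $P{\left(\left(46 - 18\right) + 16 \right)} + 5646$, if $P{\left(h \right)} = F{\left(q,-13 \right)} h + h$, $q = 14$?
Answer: $-602$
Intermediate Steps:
$P{\left(h \right)} = - 142 h$ ($P{\left(h \right)} = - 13 \left(-3 + 14\right) h + h = \left(-13\right) 11 h + h = - 143 h + h = - 142 h$)
$P{\left(\left(46 - 18\right) + 16 \right)} + 5646 = - 142 \left(\left(46 - 18\right) + 16\right) + 5646 = - 142 \left(28 + 16\right) + 5646 = \left(-142\right) 44 + 5646 = -6248 + 5646 = -602$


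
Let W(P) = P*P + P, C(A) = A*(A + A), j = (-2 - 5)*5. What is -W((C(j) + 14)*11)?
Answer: -734653920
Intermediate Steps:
j = -35 (j = -7*5 = -35)
C(A) = 2*A² (C(A) = A*(2*A) = 2*A²)
W(P) = P + P² (W(P) = P² + P = P + P²)
-W((C(j) + 14)*11) = -(2*(-35)² + 14)*11*(1 + (2*(-35)² + 14)*11) = -(2*1225 + 14)*11*(1 + (2*1225 + 14)*11) = -(2450 + 14)*11*(1 + (2450 + 14)*11) = -2464*11*(1 + 2464*11) = -27104*(1 + 27104) = -27104*27105 = -1*734653920 = -734653920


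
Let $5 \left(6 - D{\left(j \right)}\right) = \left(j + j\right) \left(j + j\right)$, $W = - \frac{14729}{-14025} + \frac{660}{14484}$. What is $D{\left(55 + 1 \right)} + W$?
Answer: $- \frac{226466776}{90525} \approx -2501.7$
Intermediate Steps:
$W = \frac{99194}{90525}$ ($W = \left(-14729\right) \left(- \frac{1}{14025}\right) + 660 \cdot \frac{1}{14484} = \frac{1339}{1275} + \frac{55}{1207} = \frac{99194}{90525} \approx 1.0958$)
$D{\left(j \right)} = 6 - \frac{4 j^{2}}{5}$ ($D{\left(j \right)} = 6 - \frac{\left(j + j\right) \left(j + j\right)}{5} = 6 - \frac{2 j 2 j}{5} = 6 - \frac{4 j^{2}}{5}$)
$D{\left(55 + 1 \right)} + W = \left(6 - \frac{4 \left(55 + 1\right)^{2}}{5}\right) + \frac{99194}{90525} = \left(6 - \frac{4 \cdot 56^{2}}{5}\right) + \frac{99194}{90525} = \left(6 - \frac{12544}{5}\right) + \frac{99194}{90525} = - \frac{12514}{5} + \frac{99194}{90525} = - \frac{226466776}{90525}$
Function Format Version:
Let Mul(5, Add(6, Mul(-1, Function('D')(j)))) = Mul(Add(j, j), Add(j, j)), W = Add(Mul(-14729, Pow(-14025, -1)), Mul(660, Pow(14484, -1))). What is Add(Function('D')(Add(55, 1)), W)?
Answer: Rational(-226466776, 90525) ≈ -2501.7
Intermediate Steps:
W = Rational(99194, 90525) (W = Add(Mul(-14729, Rational(-1, 14025)), Mul(660, Rational(1, 14484))) = Add(Rational(1339, 1275), Rational(55, 1207)) = Rational(99194, 90525) ≈ 1.0958)
Function('D')(j) = Add(6, Mul(Rational(-4, 5), Pow(j, 2))) (Function('D')(j) = Add(6, Mul(Rational(-1, 5), Mul(Add(j, j), Add(j, j)))) = Add(6, Mul(Rational(-1, 5), Mul(Mul(2, j), Mul(2, j)))) = Add(6, Mul(Rational(-1, 5), Mul(4, Pow(j, 2)))) = Add(6, Mul(Rational(-4, 5), Pow(j, 2))))
Add(Function('D')(Add(55, 1)), W) = Add(Add(6, Mul(Rational(-4, 5), Pow(Add(55, 1), 2))), Rational(99194, 90525)) = Add(Add(6, Mul(Rational(-4, 5), Pow(56, 2))), Rational(99194, 90525)) = Add(Add(6, Mul(Rational(-4, 5), 3136)), Rational(99194, 90525)) = Add(Add(6, Rational(-12544, 5)), Rational(99194, 90525)) = Add(Rational(-12514, 5), Rational(99194, 90525)) = Rational(-226466776, 90525)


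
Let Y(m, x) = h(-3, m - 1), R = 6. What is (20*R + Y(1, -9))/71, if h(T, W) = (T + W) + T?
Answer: 114/71 ≈ 1.6056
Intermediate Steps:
h(T, W) = W + 2*T
Y(m, x) = -7 + m (Y(m, x) = (m - 1) + 2*(-3) = (-1 + m) - 6 = -7 + m)
(20*R + Y(1, -9))/71 = (20*6 + (-7 + 1))/71 = (120 - 6)/71 = (1/71)*114 = 114/71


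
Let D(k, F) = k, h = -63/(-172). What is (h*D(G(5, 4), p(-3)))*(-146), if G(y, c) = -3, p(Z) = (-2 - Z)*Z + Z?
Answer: 13797/86 ≈ 160.43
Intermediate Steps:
p(Z) = Z + Z*(-2 - Z) (p(Z) = Z*(-2 - Z) + Z = Z + Z*(-2 - Z))
h = 63/172 (h = -63*(-1/172) = 63/172 ≈ 0.36628)
(h*D(G(5, 4), p(-3)))*(-146) = ((63/172)*(-3))*(-146) = -189/172*(-146) = 13797/86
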